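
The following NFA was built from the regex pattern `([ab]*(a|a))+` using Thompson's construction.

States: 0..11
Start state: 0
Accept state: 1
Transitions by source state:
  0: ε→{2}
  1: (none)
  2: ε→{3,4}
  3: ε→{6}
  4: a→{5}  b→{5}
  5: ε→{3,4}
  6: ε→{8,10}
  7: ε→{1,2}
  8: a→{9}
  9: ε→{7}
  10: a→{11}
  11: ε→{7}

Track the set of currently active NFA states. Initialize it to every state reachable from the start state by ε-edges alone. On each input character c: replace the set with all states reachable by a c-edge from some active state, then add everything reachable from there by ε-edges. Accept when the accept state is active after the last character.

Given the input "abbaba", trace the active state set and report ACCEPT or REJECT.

Answer: ACCEPT

Derivation:
initial (ε-close {0}): {0,2,3,4,6,8,10}
'a' @ 1: {1,2,3,4,5,6,7,8,9,10,11}  (accept∈set)
'b' @ 2: {3,4,5,6,8,10}
'b' @ 3: {3,4,5,6,8,10}
'a' @ 4: {1,2,3,4,5,6,7,8,9,10,11}  (accept∈set)
'b' @ 5: {3,4,5,6,8,10}
'a' @ 6: {1,2,3,4,5,6,7,8,9,10,11}  (accept∈set)
final: {1,2,3,4,5,6,7,8,9,10,11}; accept 1 in set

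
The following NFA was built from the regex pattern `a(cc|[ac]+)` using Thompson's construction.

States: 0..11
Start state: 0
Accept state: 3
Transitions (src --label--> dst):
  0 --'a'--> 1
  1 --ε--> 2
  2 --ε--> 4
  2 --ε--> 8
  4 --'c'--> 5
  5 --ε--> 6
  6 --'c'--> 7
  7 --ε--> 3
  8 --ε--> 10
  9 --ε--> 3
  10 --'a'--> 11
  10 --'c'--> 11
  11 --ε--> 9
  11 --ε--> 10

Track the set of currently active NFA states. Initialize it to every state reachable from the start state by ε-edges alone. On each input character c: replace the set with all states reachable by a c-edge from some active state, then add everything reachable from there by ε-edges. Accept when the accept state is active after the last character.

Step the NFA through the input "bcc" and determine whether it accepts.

Answer: REJECT

Steps:
initial (ε-close {0}): {0}
'b' @ 1: {}  — dead — no transitions
rest 'cc' ignored (set empty)
after full input: {}  (accept=3 not in)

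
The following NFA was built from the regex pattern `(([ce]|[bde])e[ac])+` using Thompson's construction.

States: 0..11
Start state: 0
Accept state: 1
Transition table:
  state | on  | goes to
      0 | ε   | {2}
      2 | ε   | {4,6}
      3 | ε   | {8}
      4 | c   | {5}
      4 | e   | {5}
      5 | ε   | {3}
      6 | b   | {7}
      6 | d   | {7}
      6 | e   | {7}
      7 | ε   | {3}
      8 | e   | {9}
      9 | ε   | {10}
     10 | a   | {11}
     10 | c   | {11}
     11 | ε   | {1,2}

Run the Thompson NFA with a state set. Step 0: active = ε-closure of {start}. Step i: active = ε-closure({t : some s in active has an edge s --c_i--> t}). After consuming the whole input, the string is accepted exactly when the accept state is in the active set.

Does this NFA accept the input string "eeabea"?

initial (ε-close {0}): {0,2,4,6}
'e' @ 1: {3,5,7,8}
'e' @ 2: {9,10}
'a' @ 3: {1,2,4,6,11}  (accept∈set)
'b' @ 4: {3,7,8}
'e' @ 5: {9,10}
'a' @ 6: {1,2,4,6,11}  (accept∈set)
final: {1,2,4,6,11}; accept 1 in set

Answer: ACCEPT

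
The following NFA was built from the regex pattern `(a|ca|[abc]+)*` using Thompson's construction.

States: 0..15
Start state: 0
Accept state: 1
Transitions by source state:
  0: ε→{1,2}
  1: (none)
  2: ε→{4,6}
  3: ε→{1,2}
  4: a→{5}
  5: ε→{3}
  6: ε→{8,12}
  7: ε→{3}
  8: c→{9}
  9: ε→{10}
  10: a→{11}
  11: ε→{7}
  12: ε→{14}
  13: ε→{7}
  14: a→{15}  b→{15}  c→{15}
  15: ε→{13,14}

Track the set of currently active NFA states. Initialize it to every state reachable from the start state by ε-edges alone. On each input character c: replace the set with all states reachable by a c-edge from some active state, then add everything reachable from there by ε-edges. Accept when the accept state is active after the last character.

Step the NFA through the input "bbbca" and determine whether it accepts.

Answer: ACCEPT

Trace:
start: ε-closure({0}) = {0,1,2,4,6,8,12,14}
'b' @ 1: {1,2,3,4,6,7,8,12,13,14,15}  ✓accept
'b' @ 2: {1,2,3,4,6,7,8,12,13,14,15}  ✓accept
'b' @ 3: {1,2,3,4,6,7,8,12,13,14,15}  ✓accept
'c' @ 4: {1,2,3,4,6,7,8,9,10,12,13,14,15}  ✓accept
'a' @ 5: {1,2,3,4,5,6,7,8,11,12,13,14,15}  ✓accept
end set {1,2,3,4,5,6,7,8,11,12,13,14,15} — state 1 in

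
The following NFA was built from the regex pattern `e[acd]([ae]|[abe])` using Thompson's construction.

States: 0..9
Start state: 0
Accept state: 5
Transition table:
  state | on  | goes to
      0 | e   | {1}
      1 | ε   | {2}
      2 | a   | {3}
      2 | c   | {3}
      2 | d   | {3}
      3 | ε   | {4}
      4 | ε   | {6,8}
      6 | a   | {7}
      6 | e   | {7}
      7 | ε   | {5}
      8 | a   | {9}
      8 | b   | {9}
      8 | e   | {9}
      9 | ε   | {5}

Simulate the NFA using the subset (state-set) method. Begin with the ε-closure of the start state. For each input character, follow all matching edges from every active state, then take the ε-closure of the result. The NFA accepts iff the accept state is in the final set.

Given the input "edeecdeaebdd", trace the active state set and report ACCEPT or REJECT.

Answer: REJECT

Steps:
S₀ = ε-closure({0}) = {0}
'e' @ 1: {1,2}
'd' @ 2: {3,4,6,8}
'e' @ 3: {5,7,9}  ✓accept
'e' @ 4: {}  — dead — no transitions
rest 'cdeaebdd' ignored (set empty)
end set {} — state 5 not in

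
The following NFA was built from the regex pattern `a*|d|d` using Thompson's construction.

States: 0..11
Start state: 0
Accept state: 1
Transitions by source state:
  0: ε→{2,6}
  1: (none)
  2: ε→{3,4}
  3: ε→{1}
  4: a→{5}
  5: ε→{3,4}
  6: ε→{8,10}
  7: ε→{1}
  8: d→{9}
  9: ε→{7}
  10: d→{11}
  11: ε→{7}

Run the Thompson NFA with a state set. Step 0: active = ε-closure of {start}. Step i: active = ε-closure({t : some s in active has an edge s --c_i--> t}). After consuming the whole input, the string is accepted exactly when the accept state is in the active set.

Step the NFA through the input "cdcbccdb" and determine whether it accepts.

Answer: REJECT

Steps:
start: ε-closure({0}) = {0,1,2,3,4,6,8,10}
'c' @ 1: {}  — dead — no transitions
rest 'dcbccdb' ignored (set empty)
end set {} — state 1 not in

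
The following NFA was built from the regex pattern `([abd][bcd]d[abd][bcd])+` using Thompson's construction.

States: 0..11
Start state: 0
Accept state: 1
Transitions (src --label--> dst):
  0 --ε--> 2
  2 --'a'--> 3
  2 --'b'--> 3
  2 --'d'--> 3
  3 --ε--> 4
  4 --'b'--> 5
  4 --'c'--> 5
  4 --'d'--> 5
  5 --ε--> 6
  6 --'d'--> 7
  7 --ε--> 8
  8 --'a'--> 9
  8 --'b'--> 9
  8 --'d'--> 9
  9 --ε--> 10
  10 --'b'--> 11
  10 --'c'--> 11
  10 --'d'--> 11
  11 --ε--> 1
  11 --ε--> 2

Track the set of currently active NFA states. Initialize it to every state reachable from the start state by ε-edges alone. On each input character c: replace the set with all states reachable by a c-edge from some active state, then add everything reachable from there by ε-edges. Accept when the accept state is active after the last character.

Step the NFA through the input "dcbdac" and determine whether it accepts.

start: ε-closure({0}) = {0,2}
'd' @ 1: {3,4}
'c' @ 2: {5,6}
'b' @ 3: {}  — no active states
rest 'dac' ignored (set empty)
final: {}; accept 1 not in set

Answer: REJECT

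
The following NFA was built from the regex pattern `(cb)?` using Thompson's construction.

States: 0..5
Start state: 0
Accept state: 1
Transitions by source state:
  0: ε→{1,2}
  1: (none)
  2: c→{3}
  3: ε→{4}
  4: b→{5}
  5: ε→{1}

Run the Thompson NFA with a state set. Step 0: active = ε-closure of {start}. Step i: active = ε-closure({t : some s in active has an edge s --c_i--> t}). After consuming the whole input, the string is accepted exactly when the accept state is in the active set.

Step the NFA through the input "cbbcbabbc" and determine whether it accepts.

start: ε-closure({0}) = {0,1,2}
'c' @ 1: {3,4}
'b' @ 2: {1,5}  ✓accept
'b' @ 3: {}  — no active states
rest 'cbabbc' ignored (set empty)
final: {}; accept 1 not in set

Answer: REJECT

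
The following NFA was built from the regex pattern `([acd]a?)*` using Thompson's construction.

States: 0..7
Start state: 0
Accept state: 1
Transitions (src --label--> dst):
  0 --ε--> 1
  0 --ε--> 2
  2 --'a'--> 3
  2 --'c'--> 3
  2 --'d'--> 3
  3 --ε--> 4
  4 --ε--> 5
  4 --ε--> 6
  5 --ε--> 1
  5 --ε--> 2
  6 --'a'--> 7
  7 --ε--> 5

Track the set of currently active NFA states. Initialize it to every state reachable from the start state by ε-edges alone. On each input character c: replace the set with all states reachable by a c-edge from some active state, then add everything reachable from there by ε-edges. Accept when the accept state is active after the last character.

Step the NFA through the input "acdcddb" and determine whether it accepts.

Answer: REJECT

Derivation:
S₀ = ε-closure({0}) = {0,1,2}
'a' @ 1: {1,2,3,4,5,6}  (accept∈set)
'c' @ 2: {1,2,3,4,5,6}  (accept∈set)
'd' @ 3: {1,2,3,4,5,6}  (accept∈set)
'c' @ 4: {1,2,3,4,5,6}  (accept∈set)
'd' @ 5: {1,2,3,4,5,6}  (accept∈set)
'd' @ 6: {1,2,3,4,5,6}  (accept∈set)
'b' @ 7: {}  — dead — no transitions
final: {}; accept 1 not in set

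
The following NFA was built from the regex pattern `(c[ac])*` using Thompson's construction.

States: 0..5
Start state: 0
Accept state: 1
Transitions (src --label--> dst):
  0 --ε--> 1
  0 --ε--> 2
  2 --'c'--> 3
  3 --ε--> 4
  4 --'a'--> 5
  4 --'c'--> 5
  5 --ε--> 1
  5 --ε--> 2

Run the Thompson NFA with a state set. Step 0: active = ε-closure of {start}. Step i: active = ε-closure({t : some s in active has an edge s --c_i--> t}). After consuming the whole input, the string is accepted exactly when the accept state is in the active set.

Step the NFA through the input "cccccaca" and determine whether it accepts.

start: ε-closure({0}) = {0,1,2}
'c' @ 1: {3,4}
'c' @ 2: {1,2,5}  (accept∈set)
'c' @ 3: {3,4}
'c' @ 4: {1,2,5}  (accept∈set)
'c' @ 5: {3,4}
'a' @ 6: {1,2,5}  (accept∈set)
'c' @ 7: {3,4}
'a' @ 8: {1,2,5}  (accept∈set)
after full input: {1,2,5}  (accept=1 in)

Answer: ACCEPT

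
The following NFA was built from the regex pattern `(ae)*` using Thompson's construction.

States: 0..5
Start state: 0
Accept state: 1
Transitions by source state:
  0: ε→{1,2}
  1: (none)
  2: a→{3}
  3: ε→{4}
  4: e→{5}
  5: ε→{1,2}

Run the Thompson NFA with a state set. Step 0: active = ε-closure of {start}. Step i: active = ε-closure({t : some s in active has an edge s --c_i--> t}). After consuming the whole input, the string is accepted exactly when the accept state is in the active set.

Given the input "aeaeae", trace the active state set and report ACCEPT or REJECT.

initial (ε-close {0}): {0,1,2}
'a' @ 1: {3,4}
'e' @ 2: {1,2,5}  [accepting]
'a' @ 3: {3,4}
'e' @ 4: {1,2,5}  [accepting]
'a' @ 5: {3,4}
'e' @ 6: {1,2,5}  [accepting]
final: {1,2,5}; accept 1 in set

Answer: ACCEPT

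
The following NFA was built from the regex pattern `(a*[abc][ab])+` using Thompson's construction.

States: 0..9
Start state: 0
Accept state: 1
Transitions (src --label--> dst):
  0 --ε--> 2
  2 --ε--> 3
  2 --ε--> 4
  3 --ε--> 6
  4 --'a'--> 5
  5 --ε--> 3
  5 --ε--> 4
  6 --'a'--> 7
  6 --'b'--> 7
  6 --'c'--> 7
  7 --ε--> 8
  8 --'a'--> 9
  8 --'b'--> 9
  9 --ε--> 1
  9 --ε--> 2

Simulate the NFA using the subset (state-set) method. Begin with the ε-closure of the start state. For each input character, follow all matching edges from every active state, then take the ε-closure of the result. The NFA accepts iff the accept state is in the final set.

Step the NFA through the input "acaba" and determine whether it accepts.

Answer: ACCEPT

Steps:
initial (ε-close {0}): {0,2,3,4,6}
'a' @ 1: {3,4,5,6,7,8}
'c' @ 2: {7,8}
'a' @ 3: {1,2,3,4,6,9}  ✓accept
'b' @ 4: {7,8}
'a' @ 5: {1,2,3,4,6,9}  ✓accept
final: {1,2,3,4,6,9}; accept 1 in set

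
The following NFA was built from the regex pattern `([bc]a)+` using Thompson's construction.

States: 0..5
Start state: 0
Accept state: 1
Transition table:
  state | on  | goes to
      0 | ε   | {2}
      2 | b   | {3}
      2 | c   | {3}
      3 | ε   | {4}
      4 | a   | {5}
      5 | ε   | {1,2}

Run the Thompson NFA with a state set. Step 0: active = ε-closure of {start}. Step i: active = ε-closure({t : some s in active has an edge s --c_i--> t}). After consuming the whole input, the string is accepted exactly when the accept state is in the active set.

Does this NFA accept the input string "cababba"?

Answer: REJECT

Trace:
initial (ε-close {0}): {0,2}
'c' @ 1: {3,4}
'a' @ 2: {1,2,5}  ✓accept
'b' @ 3: {3,4}
'a' @ 4: {1,2,5}  ✓accept
'b' @ 5: {3,4}
'b' @ 6: {}  — dead — no transitions
rest 'a' ignored (set empty)
final: {}; accept 1 not in set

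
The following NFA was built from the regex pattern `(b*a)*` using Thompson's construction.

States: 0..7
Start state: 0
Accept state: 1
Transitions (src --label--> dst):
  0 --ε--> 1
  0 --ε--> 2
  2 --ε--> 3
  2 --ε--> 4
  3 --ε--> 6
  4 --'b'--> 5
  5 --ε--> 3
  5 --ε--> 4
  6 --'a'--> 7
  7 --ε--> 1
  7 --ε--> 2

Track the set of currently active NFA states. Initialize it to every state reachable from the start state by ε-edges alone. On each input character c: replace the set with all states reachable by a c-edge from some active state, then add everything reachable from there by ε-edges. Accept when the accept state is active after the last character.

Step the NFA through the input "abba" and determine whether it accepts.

Answer: ACCEPT

Derivation:
S₀ = ε-closure({0}) = {0,1,2,3,4,6}
'a' @ 1: {1,2,3,4,6,7}  [accepting]
'b' @ 2: {3,4,5,6}
'b' @ 3: {3,4,5,6}
'a' @ 4: {1,2,3,4,6,7}  [accepting]
after full input: {1,2,3,4,6,7}  (accept=1 in)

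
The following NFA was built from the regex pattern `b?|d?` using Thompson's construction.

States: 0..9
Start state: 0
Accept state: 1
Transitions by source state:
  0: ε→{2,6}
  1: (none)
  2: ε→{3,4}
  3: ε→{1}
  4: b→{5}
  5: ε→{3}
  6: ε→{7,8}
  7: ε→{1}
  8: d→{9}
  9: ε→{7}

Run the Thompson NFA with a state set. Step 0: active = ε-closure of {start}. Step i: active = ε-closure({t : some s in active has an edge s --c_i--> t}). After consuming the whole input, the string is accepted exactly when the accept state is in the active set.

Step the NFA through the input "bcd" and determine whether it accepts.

initial (ε-close {0}): {0,1,2,3,4,6,7,8}
'b' @ 1: {1,3,5}  ✓accept
'c' @ 2: {}  — dead — no transitions
rest 'd' ignored (set empty)
final: {}; accept 1 not in set

Answer: REJECT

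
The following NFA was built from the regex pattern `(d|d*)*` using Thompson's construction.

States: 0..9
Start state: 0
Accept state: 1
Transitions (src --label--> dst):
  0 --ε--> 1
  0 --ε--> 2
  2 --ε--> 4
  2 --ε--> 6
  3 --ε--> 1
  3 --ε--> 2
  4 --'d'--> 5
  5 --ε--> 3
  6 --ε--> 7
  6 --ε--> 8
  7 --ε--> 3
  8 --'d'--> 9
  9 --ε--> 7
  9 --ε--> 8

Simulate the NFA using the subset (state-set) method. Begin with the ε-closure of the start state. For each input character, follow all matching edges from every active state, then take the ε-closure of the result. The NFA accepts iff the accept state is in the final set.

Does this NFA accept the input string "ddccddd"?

Answer: REJECT

Derivation:
initial (ε-close {0}): {0,1,2,3,4,6,7,8}
'd' @ 1: {1,2,3,4,5,6,7,8,9}  [accepting]
'd' @ 2: {1,2,3,4,5,6,7,8,9}  [accepting]
'c' @ 3: {}  — no active states
rest 'cddd' ignored (set empty)
end set {} — state 1 not in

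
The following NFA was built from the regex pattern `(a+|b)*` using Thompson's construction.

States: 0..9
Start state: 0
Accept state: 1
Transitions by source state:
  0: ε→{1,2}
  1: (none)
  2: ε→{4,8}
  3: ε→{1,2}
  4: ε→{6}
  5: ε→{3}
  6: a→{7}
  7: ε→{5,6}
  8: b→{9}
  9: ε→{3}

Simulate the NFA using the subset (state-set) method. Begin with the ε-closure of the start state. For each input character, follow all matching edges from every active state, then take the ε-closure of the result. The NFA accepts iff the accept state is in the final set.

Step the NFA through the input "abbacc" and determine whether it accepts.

Answer: REJECT

Trace:
start: ε-closure({0}) = {0,1,2,4,6,8}
'a' @ 1: {1,2,3,4,5,6,7,8}  (accept∈set)
'b' @ 2: {1,2,3,4,6,8,9}  (accept∈set)
'b' @ 3: {1,2,3,4,6,8,9}  (accept∈set)
'a' @ 4: {1,2,3,4,5,6,7,8}  (accept∈set)
'c' @ 5: {}  — state set empty
rest 'c' ignored (set empty)
after full input: {}  (accept=1 not in)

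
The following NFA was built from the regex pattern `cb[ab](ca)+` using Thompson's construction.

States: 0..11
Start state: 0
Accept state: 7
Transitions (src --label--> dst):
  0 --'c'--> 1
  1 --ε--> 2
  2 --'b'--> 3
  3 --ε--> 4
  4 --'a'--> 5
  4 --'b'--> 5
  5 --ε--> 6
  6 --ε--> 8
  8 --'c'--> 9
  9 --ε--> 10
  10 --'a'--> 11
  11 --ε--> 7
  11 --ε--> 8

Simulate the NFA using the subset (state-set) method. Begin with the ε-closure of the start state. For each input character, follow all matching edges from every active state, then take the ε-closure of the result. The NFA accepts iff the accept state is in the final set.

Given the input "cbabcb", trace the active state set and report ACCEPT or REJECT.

initial (ε-close {0}): {0}
'c' @ 1: {1,2}
'b' @ 2: {3,4}
'a' @ 3: {5,6,8}
'b' @ 4: {}  — state set empty
rest 'cb' ignored (set empty)
after full input: {}  (accept=7 not in)

Answer: REJECT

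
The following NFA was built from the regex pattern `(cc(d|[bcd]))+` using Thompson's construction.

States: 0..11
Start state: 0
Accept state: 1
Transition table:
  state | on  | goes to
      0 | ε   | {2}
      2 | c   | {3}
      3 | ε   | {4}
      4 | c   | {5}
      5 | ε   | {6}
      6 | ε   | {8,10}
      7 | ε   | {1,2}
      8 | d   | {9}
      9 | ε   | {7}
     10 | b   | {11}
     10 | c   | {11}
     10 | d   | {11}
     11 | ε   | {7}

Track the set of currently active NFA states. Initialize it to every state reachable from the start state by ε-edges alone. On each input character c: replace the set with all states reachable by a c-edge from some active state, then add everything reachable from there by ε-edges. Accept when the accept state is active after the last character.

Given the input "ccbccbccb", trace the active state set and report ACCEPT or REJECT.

start: ε-closure({0}) = {0,2}
'c' @ 1: {3,4}
'c' @ 2: {5,6,8,10}
'b' @ 3: {1,2,7,11}  ✓accept
'c' @ 4: {3,4}
'c' @ 5: {5,6,8,10}
'b' @ 6: {1,2,7,11}  ✓accept
'c' @ 7: {3,4}
'c' @ 8: {5,6,8,10}
'b' @ 9: {1,2,7,11}  ✓accept
final: {1,2,7,11}; accept 1 in set

Answer: ACCEPT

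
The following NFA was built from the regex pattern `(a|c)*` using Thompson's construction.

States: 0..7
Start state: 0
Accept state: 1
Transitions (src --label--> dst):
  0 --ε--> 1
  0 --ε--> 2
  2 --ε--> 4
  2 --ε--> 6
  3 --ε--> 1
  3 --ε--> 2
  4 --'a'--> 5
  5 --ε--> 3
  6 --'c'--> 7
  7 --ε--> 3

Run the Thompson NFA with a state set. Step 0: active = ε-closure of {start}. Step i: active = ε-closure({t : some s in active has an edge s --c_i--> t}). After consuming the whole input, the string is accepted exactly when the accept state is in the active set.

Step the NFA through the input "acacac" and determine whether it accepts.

start: ε-closure({0}) = {0,1,2,4,6}
'a' @ 1: {1,2,3,4,5,6}  ✓accept
'c' @ 2: {1,2,3,4,6,7}  ✓accept
'a' @ 3: {1,2,3,4,5,6}  ✓accept
'c' @ 4: {1,2,3,4,6,7}  ✓accept
'a' @ 5: {1,2,3,4,5,6}  ✓accept
'c' @ 6: {1,2,3,4,6,7}  ✓accept
after full input: {1,2,3,4,6,7}  (accept=1 in)

Answer: ACCEPT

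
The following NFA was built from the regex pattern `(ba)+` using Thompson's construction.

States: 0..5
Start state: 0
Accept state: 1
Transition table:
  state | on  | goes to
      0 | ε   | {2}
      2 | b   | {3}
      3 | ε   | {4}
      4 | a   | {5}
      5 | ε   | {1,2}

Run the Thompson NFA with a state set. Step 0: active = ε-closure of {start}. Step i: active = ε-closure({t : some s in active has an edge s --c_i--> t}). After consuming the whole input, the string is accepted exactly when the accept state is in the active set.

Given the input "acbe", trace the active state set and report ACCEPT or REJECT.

initial (ε-close {0}): {0,2}
'a' @ 1: {}  — no active states
rest 'cbe' ignored (set empty)
end set {} — state 1 not in

Answer: REJECT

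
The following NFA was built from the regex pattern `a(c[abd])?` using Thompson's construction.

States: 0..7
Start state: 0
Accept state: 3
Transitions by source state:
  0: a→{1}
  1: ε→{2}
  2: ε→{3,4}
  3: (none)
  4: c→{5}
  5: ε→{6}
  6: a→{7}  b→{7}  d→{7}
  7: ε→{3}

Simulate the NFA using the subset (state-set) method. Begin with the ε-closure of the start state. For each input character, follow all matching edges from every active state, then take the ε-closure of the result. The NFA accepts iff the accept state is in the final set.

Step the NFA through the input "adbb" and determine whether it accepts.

initial (ε-close {0}): {0}
'a' @ 1: {1,2,3,4}  (accept∈set)
'd' @ 2: {}  — state set empty
rest 'bb' ignored (set empty)
end set {} — state 3 not in

Answer: REJECT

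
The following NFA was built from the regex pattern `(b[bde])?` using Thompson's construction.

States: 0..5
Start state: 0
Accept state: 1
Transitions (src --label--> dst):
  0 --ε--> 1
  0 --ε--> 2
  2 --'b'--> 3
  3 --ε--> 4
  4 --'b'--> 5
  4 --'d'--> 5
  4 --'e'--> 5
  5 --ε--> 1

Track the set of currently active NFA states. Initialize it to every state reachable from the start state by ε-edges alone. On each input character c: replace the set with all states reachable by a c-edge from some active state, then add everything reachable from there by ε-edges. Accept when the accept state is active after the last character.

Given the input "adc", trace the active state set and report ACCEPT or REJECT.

Answer: REJECT

Steps:
initial (ε-close {0}): {0,1,2}
'a' @ 1: {}  — state set empty
rest 'dc' ignored (set empty)
after full input: {}  (accept=1 not in)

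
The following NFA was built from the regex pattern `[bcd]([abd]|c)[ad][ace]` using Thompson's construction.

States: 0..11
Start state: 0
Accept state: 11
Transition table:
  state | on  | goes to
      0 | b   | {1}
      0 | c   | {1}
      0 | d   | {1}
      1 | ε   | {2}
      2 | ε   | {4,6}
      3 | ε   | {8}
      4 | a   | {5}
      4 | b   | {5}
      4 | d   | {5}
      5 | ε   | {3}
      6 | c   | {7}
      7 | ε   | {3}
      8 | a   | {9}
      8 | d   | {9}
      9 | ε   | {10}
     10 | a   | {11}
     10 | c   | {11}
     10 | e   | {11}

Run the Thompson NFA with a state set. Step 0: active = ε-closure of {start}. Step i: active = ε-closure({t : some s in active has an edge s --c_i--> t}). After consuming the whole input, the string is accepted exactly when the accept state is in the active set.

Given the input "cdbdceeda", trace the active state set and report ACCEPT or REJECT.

Answer: REJECT

Steps:
initial (ε-close {0}): {0}
'c' @ 1: {1,2,4,6}
'd' @ 2: {3,5,8}
'b' @ 3: {}  — state set empty
rest 'dceeda' ignored (set empty)
end set {} — state 11 not in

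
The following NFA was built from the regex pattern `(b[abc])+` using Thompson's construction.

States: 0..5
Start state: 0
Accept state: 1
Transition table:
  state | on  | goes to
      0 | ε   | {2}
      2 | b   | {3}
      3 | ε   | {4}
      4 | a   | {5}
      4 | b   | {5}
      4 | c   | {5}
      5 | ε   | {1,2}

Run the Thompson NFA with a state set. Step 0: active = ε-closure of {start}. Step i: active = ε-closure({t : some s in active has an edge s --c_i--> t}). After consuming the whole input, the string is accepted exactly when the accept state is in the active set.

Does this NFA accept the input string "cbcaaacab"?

Answer: REJECT

Trace:
S₀ = ε-closure({0}) = {0,2}
'c' @ 1: {}  — no active states
rest 'bcaaacab' ignored (set empty)
end set {} — state 1 not in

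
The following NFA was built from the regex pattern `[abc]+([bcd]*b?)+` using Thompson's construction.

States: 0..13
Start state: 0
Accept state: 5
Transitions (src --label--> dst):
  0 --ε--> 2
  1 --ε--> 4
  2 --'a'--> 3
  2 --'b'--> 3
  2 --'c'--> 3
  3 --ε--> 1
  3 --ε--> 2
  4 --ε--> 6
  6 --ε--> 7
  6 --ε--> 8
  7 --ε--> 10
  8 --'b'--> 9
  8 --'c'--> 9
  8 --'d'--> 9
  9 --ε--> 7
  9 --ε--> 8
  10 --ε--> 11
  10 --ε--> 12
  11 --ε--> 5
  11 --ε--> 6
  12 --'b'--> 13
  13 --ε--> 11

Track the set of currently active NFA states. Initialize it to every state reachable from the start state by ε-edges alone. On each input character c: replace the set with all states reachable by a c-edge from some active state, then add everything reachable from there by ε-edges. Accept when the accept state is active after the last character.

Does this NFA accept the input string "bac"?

initial (ε-close {0}): {0,2}
'b' @ 1: {1,2,3,4,5,6,7,8,10,11,12}  ✓accept
'a' @ 2: {1,2,3,4,5,6,7,8,10,11,12}  ✓accept
'c' @ 3: {1,2,3,4,5,6,7,8,9,10,11,12}  ✓accept
end set {1,2,3,4,5,6,7,8,9,10,11,12} — state 5 in

Answer: ACCEPT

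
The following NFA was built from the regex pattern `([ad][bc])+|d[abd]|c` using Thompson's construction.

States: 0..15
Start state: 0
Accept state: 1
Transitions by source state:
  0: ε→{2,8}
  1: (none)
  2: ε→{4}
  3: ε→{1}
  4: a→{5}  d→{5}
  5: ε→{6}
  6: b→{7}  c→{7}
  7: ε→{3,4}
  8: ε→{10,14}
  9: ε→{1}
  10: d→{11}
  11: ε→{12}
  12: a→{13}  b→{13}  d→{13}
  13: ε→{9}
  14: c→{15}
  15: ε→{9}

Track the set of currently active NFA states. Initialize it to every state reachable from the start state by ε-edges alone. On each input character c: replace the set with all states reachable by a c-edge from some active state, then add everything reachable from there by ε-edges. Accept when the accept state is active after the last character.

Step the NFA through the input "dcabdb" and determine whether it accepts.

Answer: ACCEPT

Steps:
start: ε-closure({0}) = {0,2,4,8,10,14}
'd' @ 1: {5,6,11,12}
'c' @ 2: {1,3,4,7}  ✓accept
'a' @ 3: {5,6}
'b' @ 4: {1,3,4,7}  ✓accept
'd' @ 5: {5,6}
'b' @ 6: {1,3,4,7}  ✓accept
final: {1,3,4,7}; accept 1 in set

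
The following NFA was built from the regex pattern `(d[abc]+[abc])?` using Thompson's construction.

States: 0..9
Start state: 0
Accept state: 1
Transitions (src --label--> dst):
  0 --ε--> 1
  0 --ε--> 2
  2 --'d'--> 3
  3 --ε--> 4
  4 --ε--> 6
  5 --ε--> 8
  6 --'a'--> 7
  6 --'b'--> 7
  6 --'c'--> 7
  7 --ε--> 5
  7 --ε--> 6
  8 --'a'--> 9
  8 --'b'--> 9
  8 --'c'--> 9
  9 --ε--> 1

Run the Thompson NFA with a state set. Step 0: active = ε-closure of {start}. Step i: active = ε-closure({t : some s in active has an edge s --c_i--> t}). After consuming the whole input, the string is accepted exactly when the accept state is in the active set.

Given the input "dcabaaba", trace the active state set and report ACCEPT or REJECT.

Answer: ACCEPT

Steps:
start: ε-closure({0}) = {0,1,2}
'd' @ 1: {3,4,6}
'c' @ 2: {5,6,7,8}
'a' @ 3: {1,5,6,7,8,9}  (accept∈set)
'b' @ 4: {1,5,6,7,8,9}  (accept∈set)
'a' @ 5: {1,5,6,7,8,9}  (accept∈set)
'a' @ 6: {1,5,6,7,8,9}  (accept∈set)
'b' @ 7: {1,5,6,7,8,9}  (accept∈set)
'a' @ 8: {1,5,6,7,8,9}  (accept∈set)
final: {1,5,6,7,8,9}; accept 1 in set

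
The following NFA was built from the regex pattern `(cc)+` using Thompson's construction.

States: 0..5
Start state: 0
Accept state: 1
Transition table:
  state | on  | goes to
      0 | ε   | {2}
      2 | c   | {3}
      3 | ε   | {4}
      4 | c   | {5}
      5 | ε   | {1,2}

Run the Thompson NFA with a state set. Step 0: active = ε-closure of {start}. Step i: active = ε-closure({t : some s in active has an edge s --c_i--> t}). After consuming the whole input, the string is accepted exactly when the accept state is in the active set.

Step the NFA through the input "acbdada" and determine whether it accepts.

Answer: REJECT

Steps:
start: ε-closure({0}) = {0,2}
'a' @ 1: {}  — state set empty
rest 'cbdada' ignored (set empty)
end set {} — state 1 not in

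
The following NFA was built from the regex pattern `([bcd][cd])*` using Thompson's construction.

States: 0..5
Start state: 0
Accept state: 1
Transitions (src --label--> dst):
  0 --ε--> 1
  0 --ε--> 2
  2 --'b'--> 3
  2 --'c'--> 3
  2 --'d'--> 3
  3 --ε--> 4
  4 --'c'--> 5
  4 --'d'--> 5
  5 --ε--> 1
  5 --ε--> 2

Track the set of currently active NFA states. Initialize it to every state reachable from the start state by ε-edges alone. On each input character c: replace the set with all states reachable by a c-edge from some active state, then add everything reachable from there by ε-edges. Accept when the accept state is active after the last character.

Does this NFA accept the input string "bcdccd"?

Answer: ACCEPT

Trace:
start: ε-closure({0}) = {0,1,2}
'b' @ 1: {3,4}
'c' @ 2: {1,2,5}  [accepting]
'd' @ 3: {3,4}
'c' @ 4: {1,2,5}  [accepting]
'c' @ 5: {3,4}
'd' @ 6: {1,2,5}  [accepting]
after full input: {1,2,5}  (accept=1 in)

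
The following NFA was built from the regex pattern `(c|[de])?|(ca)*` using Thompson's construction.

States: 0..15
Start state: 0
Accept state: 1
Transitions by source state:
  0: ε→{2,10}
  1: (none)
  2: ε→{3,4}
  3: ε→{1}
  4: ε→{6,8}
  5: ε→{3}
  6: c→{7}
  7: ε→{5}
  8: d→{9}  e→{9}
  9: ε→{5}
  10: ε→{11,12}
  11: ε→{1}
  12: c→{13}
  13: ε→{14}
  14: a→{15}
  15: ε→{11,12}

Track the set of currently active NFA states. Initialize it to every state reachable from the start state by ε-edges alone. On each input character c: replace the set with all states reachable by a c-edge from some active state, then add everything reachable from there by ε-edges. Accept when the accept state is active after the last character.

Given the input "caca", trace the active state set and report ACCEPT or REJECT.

initial (ε-close {0}): {0,1,2,3,4,6,8,10,11,12}
'c' @ 1: {1,3,5,7,13,14}  (accept∈set)
'a' @ 2: {1,11,12,15}  (accept∈set)
'c' @ 3: {13,14}
'a' @ 4: {1,11,12,15}  (accept∈set)
end set {1,11,12,15} — state 1 in

Answer: ACCEPT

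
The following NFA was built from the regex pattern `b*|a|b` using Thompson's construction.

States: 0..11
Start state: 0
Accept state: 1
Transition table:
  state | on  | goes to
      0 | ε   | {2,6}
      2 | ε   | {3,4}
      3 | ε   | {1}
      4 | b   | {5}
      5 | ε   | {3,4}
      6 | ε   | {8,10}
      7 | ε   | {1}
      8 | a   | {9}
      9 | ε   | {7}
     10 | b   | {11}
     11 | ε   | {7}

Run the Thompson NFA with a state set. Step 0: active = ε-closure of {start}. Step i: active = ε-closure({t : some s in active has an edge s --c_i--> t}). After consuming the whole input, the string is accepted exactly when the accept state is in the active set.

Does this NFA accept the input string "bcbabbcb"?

Answer: REJECT

Steps:
start: ε-closure({0}) = {0,1,2,3,4,6,8,10}
'b' @ 1: {1,3,4,5,7,11}  ✓accept
'c' @ 2: {}  — dead — no transitions
rest 'babbcb' ignored (set empty)
after full input: {}  (accept=1 not in)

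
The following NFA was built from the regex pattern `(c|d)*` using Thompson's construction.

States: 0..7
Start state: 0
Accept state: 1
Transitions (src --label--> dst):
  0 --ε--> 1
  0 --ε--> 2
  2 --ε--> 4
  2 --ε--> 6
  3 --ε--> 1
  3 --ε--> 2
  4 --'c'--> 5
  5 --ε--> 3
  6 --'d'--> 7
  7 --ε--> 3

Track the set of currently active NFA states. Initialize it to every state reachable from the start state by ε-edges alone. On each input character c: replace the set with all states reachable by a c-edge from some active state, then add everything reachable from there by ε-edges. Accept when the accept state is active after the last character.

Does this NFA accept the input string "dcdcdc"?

start: ε-closure({0}) = {0,1,2,4,6}
'd' @ 1: {1,2,3,4,6,7}  (accept∈set)
'c' @ 2: {1,2,3,4,5,6}  (accept∈set)
'd' @ 3: {1,2,3,4,6,7}  (accept∈set)
'c' @ 4: {1,2,3,4,5,6}  (accept∈set)
'd' @ 5: {1,2,3,4,6,7}  (accept∈set)
'c' @ 6: {1,2,3,4,5,6}  (accept∈set)
final: {1,2,3,4,5,6}; accept 1 in set

Answer: ACCEPT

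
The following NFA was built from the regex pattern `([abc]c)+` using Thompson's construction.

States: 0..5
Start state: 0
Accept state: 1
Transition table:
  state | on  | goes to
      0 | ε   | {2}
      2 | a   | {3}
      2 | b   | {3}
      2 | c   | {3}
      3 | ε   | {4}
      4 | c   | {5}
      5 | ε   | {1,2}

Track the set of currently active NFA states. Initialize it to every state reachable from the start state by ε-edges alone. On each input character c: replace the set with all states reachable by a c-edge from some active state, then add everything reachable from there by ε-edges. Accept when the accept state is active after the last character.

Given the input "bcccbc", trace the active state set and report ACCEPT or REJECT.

initial (ε-close {0}): {0,2}
'b' @ 1: {3,4}
'c' @ 2: {1,2,5}  ✓accept
'c' @ 3: {3,4}
'c' @ 4: {1,2,5}  ✓accept
'b' @ 5: {3,4}
'c' @ 6: {1,2,5}  ✓accept
after full input: {1,2,5}  (accept=1 in)

Answer: ACCEPT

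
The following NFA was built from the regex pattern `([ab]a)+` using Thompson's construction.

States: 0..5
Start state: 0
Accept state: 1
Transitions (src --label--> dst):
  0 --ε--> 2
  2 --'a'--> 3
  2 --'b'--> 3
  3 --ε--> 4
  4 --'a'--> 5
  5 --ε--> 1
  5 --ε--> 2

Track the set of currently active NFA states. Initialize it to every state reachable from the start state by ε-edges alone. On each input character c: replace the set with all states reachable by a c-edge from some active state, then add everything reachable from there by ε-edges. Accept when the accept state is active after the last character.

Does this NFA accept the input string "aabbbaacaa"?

initial (ε-close {0}): {0,2}
'a' @ 1: {3,4}
'a' @ 2: {1,2,5}  (accept∈set)
'b' @ 3: {3,4}
'b' @ 4: {}  — state set empty
rest 'baacaa' ignored (set empty)
after full input: {}  (accept=1 not in)

Answer: REJECT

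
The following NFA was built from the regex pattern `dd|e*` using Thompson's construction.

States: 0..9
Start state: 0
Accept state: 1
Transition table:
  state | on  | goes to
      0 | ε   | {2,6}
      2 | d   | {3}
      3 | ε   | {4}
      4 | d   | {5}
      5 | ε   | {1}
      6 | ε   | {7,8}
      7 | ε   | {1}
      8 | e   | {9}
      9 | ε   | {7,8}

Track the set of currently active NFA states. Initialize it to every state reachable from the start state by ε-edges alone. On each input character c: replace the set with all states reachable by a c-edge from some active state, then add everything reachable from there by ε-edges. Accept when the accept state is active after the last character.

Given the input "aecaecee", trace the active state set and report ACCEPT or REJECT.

Answer: REJECT

Trace:
start: ε-closure({0}) = {0,1,2,6,7,8}
'a' @ 1: {}  — no active states
rest 'ecaecee' ignored (set empty)
end set {} — state 1 not in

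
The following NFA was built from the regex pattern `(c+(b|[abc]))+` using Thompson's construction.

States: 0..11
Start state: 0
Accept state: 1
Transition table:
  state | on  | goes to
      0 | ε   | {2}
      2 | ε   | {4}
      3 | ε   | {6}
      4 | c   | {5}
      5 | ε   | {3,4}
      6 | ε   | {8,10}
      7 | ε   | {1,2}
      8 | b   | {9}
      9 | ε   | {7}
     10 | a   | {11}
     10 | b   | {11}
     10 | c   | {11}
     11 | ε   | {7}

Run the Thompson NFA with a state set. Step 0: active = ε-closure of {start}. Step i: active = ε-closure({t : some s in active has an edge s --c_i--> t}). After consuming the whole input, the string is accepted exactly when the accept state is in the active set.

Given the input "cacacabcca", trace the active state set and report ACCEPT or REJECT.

start: ε-closure({0}) = {0,2,4}
'c' @ 1: {3,4,5,6,8,10}
'a' @ 2: {1,2,4,7,11}  ✓accept
'c' @ 3: {3,4,5,6,8,10}
'a' @ 4: {1,2,4,7,11}  ✓accept
'c' @ 5: {3,4,5,6,8,10}
'a' @ 6: {1,2,4,7,11}  ✓accept
'b' @ 7: {}  — no active states
rest 'cca' ignored (set empty)
final: {}; accept 1 not in set

Answer: REJECT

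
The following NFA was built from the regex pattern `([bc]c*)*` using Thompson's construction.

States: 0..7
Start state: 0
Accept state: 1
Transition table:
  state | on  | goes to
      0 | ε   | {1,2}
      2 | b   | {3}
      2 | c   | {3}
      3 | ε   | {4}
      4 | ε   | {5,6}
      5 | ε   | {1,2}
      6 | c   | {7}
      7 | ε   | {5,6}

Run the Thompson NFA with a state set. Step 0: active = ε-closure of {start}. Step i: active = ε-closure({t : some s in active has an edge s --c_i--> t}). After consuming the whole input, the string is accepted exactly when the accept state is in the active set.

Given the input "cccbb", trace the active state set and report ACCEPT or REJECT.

start: ε-closure({0}) = {0,1,2}
'c' @ 1: {1,2,3,4,5,6}  [accepting]
'c' @ 2: {1,2,3,4,5,6,7}  [accepting]
'c' @ 3: {1,2,3,4,5,6,7}  [accepting]
'b' @ 4: {1,2,3,4,5,6}  [accepting]
'b' @ 5: {1,2,3,4,5,6}  [accepting]
end set {1,2,3,4,5,6} — state 1 in

Answer: ACCEPT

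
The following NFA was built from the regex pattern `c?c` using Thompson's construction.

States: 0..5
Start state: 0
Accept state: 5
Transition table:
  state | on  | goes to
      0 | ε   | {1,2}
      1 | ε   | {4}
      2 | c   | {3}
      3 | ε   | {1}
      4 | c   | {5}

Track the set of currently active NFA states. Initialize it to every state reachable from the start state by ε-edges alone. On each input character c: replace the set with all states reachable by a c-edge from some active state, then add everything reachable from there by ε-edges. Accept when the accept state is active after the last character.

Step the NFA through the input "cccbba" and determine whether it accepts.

Answer: REJECT

Trace:
start: ε-closure({0}) = {0,1,2,4}
'c' @ 1: {1,3,4,5}  (accept∈set)
'c' @ 2: {5}  (accept∈set)
'c' @ 3: {}  — dead — no transitions
rest 'bba' ignored (set empty)
end set {} — state 5 not in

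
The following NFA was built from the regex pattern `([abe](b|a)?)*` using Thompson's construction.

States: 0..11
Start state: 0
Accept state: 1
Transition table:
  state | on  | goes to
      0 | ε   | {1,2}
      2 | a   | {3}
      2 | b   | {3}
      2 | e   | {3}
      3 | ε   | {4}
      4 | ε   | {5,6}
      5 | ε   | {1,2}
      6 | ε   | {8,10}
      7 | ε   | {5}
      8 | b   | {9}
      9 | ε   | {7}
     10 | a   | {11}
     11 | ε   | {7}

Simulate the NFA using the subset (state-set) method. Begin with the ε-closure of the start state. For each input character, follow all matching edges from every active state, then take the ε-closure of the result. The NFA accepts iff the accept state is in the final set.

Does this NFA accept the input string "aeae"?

initial (ε-close {0}): {0,1,2}
'a' @ 1: {1,2,3,4,5,6,8,10}  ✓accept
'e' @ 2: {1,2,3,4,5,6,8,10}  ✓accept
'a' @ 3: {1,2,3,4,5,6,7,8,10,11}  ✓accept
'e' @ 4: {1,2,3,4,5,6,8,10}  ✓accept
end set {1,2,3,4,5,6,8,10} — state 1 in

Answer: ACCEPT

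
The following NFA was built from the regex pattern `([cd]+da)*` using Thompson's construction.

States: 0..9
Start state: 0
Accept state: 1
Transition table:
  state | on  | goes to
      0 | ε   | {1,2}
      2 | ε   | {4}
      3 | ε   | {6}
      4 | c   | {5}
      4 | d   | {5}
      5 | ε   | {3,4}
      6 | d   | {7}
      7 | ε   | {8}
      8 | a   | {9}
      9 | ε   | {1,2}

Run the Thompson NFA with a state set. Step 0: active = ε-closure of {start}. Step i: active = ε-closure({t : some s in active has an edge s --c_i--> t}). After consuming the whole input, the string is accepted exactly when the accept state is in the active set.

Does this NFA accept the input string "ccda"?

Answer: ACCEPT

Steps:
S₀ = ε-closure({0}) = {0,1,2,4}
'c' @ 1: {3,4,5,6}
'c' @ 2: {3,4,5,6}
'd' @ 3: {3,4,5,6,7,8}
'a' @ 4: {1,2,4,9}  ✓accept
final: {1,2,4,9}; accept 1 in set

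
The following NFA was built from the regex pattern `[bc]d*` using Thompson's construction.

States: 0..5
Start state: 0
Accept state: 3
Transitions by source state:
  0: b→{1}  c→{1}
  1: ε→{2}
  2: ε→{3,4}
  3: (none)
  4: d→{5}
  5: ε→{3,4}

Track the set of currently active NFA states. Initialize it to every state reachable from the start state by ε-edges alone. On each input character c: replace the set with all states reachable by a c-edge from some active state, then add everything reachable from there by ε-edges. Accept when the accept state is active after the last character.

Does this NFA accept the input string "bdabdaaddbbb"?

initial (ε-close {0}): {0}
'b' @ 1: {1,2,3,4}  [accepting]
'd' @ 2: {3,4,5}  [accepting]
'a' @ 3: {}  — dead — no transitions
rest 'bdaaddbbb' ignored (set empty)
final: {}; accept 3 not in set

Answer: REJECT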